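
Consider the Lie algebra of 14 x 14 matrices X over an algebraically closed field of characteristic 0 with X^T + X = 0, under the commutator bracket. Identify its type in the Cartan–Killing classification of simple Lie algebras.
This is so(14) with 14 even, which has dimension 14(14-1)/2 = 91 and rank 14/2 = 7. In the classification of classical Lie algebras, the orthogonal algebra so(2n) in an even number of variables has type D_n; here n = 7, so the Dynkin diagram is a chain of 5 nodes with a fork of two nodes at one end (D_7). Hence the type is D_7.

D_7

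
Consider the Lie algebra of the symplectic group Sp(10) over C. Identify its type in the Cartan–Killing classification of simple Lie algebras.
This is sp(10), which has dimension 10(10+1)/2 = 55 and rank 10/2 = 5. In the classification of classical Lie algebras, the symplectic algebra sp(2n) has type C_n; here n = 5, so the Dynkin diagram is a chain of 5 nodes with a double edge at one end; the terminal node there is the unique long simple root (C_5). Hence the type is C_5.

C_5 (sp(10))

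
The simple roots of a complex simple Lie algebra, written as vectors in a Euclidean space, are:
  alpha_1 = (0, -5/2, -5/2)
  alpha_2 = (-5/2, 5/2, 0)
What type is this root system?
A2

Compute the Cartan integers a_ij = 2(alpha_i, alpha_j)/(alpha_j, alpha_j); the resulting 2x2 Cartan matrix is
[[2, -1], [-1, 2]].
All simple roots have the same length, so the diagram is simply laced. The associated Dynkin diagram is a chain of 2 nodes with single edges (A_2), so the type is A_2 (the algebra sl(3)).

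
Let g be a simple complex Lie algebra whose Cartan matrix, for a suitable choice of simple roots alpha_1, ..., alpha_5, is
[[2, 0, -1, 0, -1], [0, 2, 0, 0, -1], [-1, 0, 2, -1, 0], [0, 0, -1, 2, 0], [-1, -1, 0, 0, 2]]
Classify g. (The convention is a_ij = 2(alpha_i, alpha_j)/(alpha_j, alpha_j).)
A5

The matrix has rank 5 with 2's on the diagonal. Reading the off-diagonal entries as Dynkin edges (a single edge where a_ij = a_ji = -1; a double or triple edge where a_ij * a_ji = 2 or 3), the diagram is a chain of 5 nodes with single edges (A_5). One simple-root ordering that puts it in standard form is (alpha_4, alpha_3, alpha_1, alpha_5, alpha_2). So the algebra is type A_5, i.e. sl(6).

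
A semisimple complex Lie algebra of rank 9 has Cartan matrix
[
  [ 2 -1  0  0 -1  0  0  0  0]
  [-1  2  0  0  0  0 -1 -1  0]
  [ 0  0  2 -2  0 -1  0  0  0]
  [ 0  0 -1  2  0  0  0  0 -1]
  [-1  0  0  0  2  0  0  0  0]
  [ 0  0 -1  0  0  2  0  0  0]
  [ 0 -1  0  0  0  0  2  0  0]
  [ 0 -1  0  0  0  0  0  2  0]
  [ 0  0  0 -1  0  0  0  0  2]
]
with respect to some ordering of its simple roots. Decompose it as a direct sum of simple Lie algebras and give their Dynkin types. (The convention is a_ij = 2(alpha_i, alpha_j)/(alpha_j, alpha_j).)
D_5 (so(10)) + F_4

The diagram associated to this matrix has two connected components: the simple roots {alpha_1, alpha_2, alpha_5, alpha_7, alpha_8} form a chain of 3 nodes with a fork of two nodes at one end (D_5), and {alpha_3, alpha_4, alpha_6, alpha_9} form a chain of 4 nodes with a double edge between the middle two (F_4). A semisimple Lie algebra decomposes uniquely as the direct sum of simple ideals, one per connected component of its Dynkin diagram, so g ≅ D_5 ⊕ F_4 (dimension 45 + 52 = 97).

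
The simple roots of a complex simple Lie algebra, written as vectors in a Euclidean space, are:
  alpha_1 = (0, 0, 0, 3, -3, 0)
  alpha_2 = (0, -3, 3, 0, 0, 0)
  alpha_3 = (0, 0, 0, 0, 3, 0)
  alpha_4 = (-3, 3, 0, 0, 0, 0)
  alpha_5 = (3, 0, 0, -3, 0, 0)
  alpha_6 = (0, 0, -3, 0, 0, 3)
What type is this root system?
B6

Compute the Cartan integers a_ij = 2(alpha_i, alpha_j)/(alpha_j, alpha_j); the resulting 6x6 Cartan matrix is
[[2, 0, -2, 0, -1, 0], [0, 2, 0, -1, 0, -1], [-1, 0, 2, 0, 0, 0], [0, -1, 0, 2, -1, 0], [-1, 0, 0, -1, 2, 0], [0, -1, 0, 0, 0, 2]].
The roots have two lengths (squared-length ratio 2:1); the short ones are alpha_{3}. The associated Dynkin diagram is a chain of 6 nodes with a double edge at one end; the terminal node there is the unique short simple root (B_6), so the type is B_6 (the algebra so(13)).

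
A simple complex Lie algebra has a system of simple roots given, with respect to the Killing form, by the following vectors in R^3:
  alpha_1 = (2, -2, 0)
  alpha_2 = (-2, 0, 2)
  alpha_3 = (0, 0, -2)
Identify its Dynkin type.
Compute the Cartan integers a_ij = 2(alpha_i, alpha_j)/(alpha_j, alpha_j); the resulting 3x3 Cartan matrix is
[[2, -1, 0], [-1, 2, -2], [0, -1, 2]].
The roots have two lengths (squared-length ratio 2:1); the short ones are alpha_{3}. The associated Dynkin diagram is a chain of 3 nodes with a double edge at one end; the terminal node there is the unique short simple root (B_3), so the type is B_3 (the algebra so(7)).

type B_3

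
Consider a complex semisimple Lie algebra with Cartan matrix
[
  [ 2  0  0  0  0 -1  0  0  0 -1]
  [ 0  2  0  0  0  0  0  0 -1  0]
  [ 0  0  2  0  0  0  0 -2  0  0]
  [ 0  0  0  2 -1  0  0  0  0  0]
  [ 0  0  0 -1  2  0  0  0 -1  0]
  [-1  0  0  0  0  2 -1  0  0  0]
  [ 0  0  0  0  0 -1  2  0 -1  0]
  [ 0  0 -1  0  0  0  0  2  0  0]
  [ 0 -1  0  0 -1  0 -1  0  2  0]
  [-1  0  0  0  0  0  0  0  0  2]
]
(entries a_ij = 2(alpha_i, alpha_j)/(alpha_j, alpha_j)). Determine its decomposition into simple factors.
B_2 (so(5)) ⊕ E_8

The diagram associated to this matrix has two connected components: the simple roots {alpha_3, alpha_8} form a chain of 2 nodes with a double edge at one end; the terminal node there is the unique short simple root (B_2), and {alpha_1, alpha_2, alpha_4, alpha_5, alpha_6, alpha_7, alpha_9, alpha_10} form a chain of 7 nodes with one extra node attached to the third node from one end (E_8). A semisimple Lie algebra decomposes uniquely as the direct sum of simple ideals, one per connected component of its Dynkin diagram, so g ≅ B_2 ⊕ E_8 (dimension 10 + 248 = 258).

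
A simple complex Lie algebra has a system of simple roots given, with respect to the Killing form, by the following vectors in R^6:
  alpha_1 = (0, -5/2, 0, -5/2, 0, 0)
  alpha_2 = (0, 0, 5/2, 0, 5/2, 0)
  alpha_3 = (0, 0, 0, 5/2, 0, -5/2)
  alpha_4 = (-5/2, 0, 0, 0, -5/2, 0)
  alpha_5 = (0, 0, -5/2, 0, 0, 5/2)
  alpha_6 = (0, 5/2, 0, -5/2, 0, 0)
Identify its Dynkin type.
Compute the Cartan integers a_ij = 2(alpha_i, alpha_j)/(alpha_j, alpha_j); the resulting 6x6 Cartan matrix is
[[2, 0, -1, 0, 0, 0], [0, 2, 0, -1, -1, 0], [-1, 0, 2, 0, -1, -1], [0, -1, 0, 2, 0, 0], [0, -1, -1, 0, 2, 0], [0, 0, -1, 0, 0, 2]].
All simple roots have the same length, so the diagram is simply laced. The associated Dynkin diagram is a chain of 4 nodes with a fork of two nodes at one end (D_6), so the type is D_6 (the algebra so(12)).

D_6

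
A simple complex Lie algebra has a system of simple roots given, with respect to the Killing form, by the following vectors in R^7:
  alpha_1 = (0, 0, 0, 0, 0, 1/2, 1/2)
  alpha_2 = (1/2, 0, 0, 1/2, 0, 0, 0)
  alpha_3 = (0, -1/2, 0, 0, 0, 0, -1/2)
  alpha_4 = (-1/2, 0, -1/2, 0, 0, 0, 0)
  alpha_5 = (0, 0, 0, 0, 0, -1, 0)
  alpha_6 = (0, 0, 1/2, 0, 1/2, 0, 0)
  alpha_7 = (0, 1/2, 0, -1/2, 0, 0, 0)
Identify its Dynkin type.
type C_7

Compute the Cartan integers a_ij = 2(alpha_i, alpha_j)/(alpha_j, alpha_j); the resulting 7x7 Cartan matrix is
[[2, 0, -1, 0, -1, 0, 0], [0, 2, 0, -1, 0, 0, -1], [-1, 0, 2, 0, 0, 0, -1], [0, -1, 0, 2, 0, -1, 0], [-2, 0, 0, 0, 2, 0, 0], [0, 0, 0, -1, 0, 2, 0], [0, -1, -1, 0, 0, 0, 2]].
The roots have two lengths (squared-length ratio 2:1); the short ones are alpha_{1,2,3,4,6,7}. The associated Dynkin diagram is a chain of 7 nodes with a double edge at one end; the terminal node there is the unique long simple root (C_7), so the type is C_7 (the algebra sp(14)).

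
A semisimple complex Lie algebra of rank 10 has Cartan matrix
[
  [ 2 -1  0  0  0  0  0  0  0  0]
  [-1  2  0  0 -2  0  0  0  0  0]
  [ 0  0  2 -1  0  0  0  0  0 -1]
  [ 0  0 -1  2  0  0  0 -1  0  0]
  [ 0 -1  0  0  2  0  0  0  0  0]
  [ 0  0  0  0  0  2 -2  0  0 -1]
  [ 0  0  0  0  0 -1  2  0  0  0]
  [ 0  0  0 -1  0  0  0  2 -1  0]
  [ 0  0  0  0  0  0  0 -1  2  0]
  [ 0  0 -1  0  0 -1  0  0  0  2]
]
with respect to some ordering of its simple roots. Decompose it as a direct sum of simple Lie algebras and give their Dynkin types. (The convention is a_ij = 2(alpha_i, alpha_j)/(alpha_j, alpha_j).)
B3 ⊕ B7

The diagram associated to this matrix has two connected components: the simple roots {alpha_1, alpha_2, alpha_5} form a chain of 3 nodes with a double edge at one end; the terminal node there is the unique short simple root (B_3), and {alpha_3, alpha_4, alpha_6, alpha_7, alpha_8, alpha_9, alpha_10} form a chain of 7 nodes with a double edge at one end; the terminal node there is the unique short simple root (B_7). A semisimple Lie algebra decomposes uniquely as the direct sum of simple ideals, one per connected component of its Dynkin diagram, so g ≅ B_3 ⊕ B_7 (dimension 21 + 105 = 126).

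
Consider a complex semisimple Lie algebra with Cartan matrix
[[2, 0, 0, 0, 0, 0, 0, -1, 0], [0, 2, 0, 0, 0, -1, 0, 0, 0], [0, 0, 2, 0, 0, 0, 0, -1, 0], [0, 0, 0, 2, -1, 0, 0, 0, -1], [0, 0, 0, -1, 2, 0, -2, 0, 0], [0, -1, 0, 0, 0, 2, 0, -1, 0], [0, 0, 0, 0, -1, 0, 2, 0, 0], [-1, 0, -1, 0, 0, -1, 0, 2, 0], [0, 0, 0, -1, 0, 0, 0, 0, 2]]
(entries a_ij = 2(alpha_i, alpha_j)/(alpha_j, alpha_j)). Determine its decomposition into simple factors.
The diagram associated to this matrix has two connected components: the simple roots {alpha_4, alpha_5, alpha_7, alpha_9} form a chain of 4 nodes with a double edge at one end; the terminal node there is the unique short simple root (B_4), and {alpha_1, alpha_2, alpha_3, alpha_6, alpha_8} form a chain of 3 nodes with a fork of two nodes at one end (D_5). A semisimple Lie algebra decomposes uniquely as the direct sum of simple ideals, one per connected component of its Dynkin diagram, so g ≅ B_4 ⊕ D_5 (dimension 36 + 45 = 81).

type B_4 ⊕ type D_5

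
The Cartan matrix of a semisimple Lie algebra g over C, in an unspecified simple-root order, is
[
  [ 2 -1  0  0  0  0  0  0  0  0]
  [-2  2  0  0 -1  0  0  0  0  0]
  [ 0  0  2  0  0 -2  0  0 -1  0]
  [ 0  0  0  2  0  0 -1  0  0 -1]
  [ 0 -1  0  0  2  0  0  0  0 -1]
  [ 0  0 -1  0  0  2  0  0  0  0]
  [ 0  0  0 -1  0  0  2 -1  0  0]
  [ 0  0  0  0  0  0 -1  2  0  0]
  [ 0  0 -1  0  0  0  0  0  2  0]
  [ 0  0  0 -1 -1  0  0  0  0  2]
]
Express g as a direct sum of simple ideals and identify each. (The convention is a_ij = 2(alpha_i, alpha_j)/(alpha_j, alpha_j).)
The diagram associated to this matrix has two connected components: the simple roots {alpha_3, alpha_6, alpha_9} form a chain of 3 nodes with a double edge at one end; the terminal node there is the unique short simple root (B_3), and {alpha_1, alpha_2, alpha_4, alpha_5, alpha_7, alpha_8, alpha_10} form a chain of 7 nodes with a double edge at one end; the terminal node there is the unique short simple root (B_7). A semisimple Lie algebra decomposes uniquely as the direct sum of simple ideals, one per connected component of its Dynkin diagram, so g ≅ B_3 ⊕ B_7 (dimension 21 + 105 = 126).

B_3 (so(7)) + B_7 (so(15))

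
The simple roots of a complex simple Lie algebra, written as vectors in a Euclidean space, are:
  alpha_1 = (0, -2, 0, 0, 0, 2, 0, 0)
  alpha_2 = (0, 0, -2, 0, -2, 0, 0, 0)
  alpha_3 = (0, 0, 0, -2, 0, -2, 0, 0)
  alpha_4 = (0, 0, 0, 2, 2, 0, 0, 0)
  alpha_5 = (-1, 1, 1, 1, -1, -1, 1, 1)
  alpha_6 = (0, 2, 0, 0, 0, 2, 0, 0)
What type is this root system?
E_6

Compute the Cartan integers a_ij = 2(alpha_i, alpha_j)/(alpha_j, alpha_j); the resulting 6x6 Cartan matrix is
[[2, 0, -1, 0, -1, 0], [0, 2, 0, -1, 0, 0], [-1, 0, 2, -1, 0, -1], [0, -1, -1, 2, 0, 0], [-1, 0, 0, 0, 2, 0], [0, 0, -1, 0, 0, 2]].
All simple roots have the same length, so the diagram is simply laced. The associated Dynkin diagram is a chain of 5 nodes with one extra node attached to the third node from one end (E_6), so the type is E_6.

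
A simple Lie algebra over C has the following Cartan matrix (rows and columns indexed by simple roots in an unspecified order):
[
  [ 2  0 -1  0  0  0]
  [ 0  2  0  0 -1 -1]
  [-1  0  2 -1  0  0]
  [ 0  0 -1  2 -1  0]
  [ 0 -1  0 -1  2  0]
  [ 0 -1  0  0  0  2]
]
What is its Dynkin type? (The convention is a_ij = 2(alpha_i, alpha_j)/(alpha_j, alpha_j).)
type A_6

The matrix has rank 6 with 2's on the diagonal. Reading the off-diagonal entries as Dynkin edges (a single edge where a_ij = a_ji = -1; a double or triple edge where a_ij * a_ji = 2 or 3), the diagram is a chain of 6 nodes with single edges (A_6). One simple-root ordering that puts it in standard form is (alpha_1, alpha_3, alpha_4, alpha_5, alpha_2, alpha_6). So the algebra is type A_6, i.e. sl(7).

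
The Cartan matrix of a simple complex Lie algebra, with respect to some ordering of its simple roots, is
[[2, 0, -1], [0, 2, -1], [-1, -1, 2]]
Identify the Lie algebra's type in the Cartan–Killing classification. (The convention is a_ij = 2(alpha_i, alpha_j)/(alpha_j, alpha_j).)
type A_3

The matrix has rank 3 with 2's on the diagonal. Reading the off-diagonal entries as Dynkin edges (a single edge where a_ij = a_ji = -1; a double or triple edge where a_ij * a_ji = 2 or 3), the diagram is a chain of 3 nodes with single edges (A_3). One simple-root ordering that puts it in standard form is (alpha_1, alpha_3, alpha_2). So the algebra is type A_3, i.e. sl(4).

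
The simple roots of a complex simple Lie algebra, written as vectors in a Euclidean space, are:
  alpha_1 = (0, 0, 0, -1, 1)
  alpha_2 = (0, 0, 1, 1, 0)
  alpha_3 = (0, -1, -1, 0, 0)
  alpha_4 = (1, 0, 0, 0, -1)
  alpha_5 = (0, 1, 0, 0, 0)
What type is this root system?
Compute the Cartan integers a_ij = 2(alpha_i, alpha_j)/(alpha_j, alpha_j); the resulting 5x5 Cartan matrix is
[[2, -1, 0, -1, 0], [-1, 2, -1, 0, 0], [0, -1, 2, 0, -2], [-1, 0, 0, 2, 0], [0, 0, -1, 0, 2]].
The roots have two lengths (squared-length ratio 2:1); the short ones are alpha_{5}. The associated Dynkin diagram is a chain of 5 nodes with a double edge at one end; the terminal node there is the unique short simple root (B_5), so the type is B_5 (the algebra so(11)).

B_5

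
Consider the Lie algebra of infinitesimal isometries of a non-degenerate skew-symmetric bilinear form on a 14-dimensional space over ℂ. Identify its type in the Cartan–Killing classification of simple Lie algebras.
C_7

This is sp(14), which has dimension 14(14+1)/2 = 105 and rank 14/2 = 7. In the classification of classical Lie algebras, the symplectic algebra sp(2n) has type C_n; here n = 7, so the Dynkin diagram is a chain of 7 nodes with a double edge at one end; the terminal node there is the unique long simple root (C_7). Hence the type is C_7.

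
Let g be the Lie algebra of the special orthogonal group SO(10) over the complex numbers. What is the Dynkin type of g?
D_5 (so(10))

This is so(10) with 10 even, which has dimension 10(10-1)/2 = 45 and rank 10/2 = 5. In the classification of classical Lie algebras, the orthogonal algebra so(2n) in an even number of variables has type D_n; here n = 5, so the Dynkin diagram is a chain of 3 nodes with a fork of two nodes at one end (D_5). Hence the type is D_5.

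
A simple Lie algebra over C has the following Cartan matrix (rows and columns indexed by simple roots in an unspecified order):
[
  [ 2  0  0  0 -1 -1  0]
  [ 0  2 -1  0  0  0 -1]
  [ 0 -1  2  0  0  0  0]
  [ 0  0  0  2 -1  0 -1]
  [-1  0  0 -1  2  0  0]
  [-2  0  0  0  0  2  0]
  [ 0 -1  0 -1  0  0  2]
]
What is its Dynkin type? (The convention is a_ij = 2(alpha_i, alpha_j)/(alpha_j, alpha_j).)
The matrix has rank 7 with 2's on the diagonal. Reading the off-diagonal entries as Dynkin edges (a single edge where a_ij = a_ji = -1; a double or triple edge where a_ij * a_ji = 2 or 3), the diagram is a chain of 7 nodes with a double edge at one end; the terminal node there is the unique long simple root (C_7). One simple-root ordering that puts it in standard form is (alpha_3, alpha_2, alpha_7, alpha_4, alpha_5, alpha_1, alpha_6). So the algebra is type C_7, i.e. sp(14).

C_7 (sp(14))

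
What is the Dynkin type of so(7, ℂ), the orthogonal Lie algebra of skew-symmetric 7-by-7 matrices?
This is so(7) with 7 odd, which has dimension 7(7-1)/2 = 21 and rank (7-1)/2 = 3. In the classification of classical Lie algebras, the orthogonal algebra so(2n+1) in an odd number of variables has type B_n; here n = 3, so the Dynkin diagram is a chain of 3 nodes with a double edge at one end; the terminal node there is the unique short simple root (B_3). Hence the type is B_3.

B_3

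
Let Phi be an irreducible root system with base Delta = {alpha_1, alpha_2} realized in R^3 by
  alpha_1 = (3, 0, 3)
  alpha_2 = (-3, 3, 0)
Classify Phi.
Compute the Cartan integers a_ij = 2(alpha_i, alpha_j)/(alpha_j, alpha_j); the resulting 2x2 Cartan matrix is
[[2, -1], [-1, 2]].
All simple roots have the same length, so the diagram is simply laced. The associated Dynkin diagram is a chain of 2 nodes with single edges (A_2), so the type is A_2 (the algebra sl(3)).

A_2 (sl(3))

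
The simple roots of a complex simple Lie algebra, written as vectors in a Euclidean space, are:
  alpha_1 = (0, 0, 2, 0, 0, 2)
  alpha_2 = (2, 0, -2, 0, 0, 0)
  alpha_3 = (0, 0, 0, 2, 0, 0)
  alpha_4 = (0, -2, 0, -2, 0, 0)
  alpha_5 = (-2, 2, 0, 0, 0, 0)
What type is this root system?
Compute the Cartan integers a_ij = 2(alpha_i, alpha_j)/(alpha_j, alpha_j); the resulting 5x5 Cartan matrix is
[[2, -1, 0, 0, 0], [-1, 2, 0, 0, -1], [0, 0, 2, -1, 0], [0, 0, -2, 2, -1], [0, -1, 0, -1, 2]].
The roots have two lengths (squared-length ratio 2:1); the short ones are alpha_{3}. The associated Dynkin diagram is a chain of 5 nodes with a double edge at one end; the terminal node there is the unique short simple root (B_5), so the type is B_5 (the algebra so(11)).

B_5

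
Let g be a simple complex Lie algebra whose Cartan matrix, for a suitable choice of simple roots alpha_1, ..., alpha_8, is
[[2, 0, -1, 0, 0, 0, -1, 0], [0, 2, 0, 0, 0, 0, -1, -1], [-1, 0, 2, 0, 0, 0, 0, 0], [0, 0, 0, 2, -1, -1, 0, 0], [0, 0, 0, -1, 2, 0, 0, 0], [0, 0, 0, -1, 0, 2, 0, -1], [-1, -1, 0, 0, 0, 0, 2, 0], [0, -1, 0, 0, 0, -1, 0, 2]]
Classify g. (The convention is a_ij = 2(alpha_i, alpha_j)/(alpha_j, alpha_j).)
The matrix has rank 8 with 2's on the diagonal. Reading the off-diagonal entries as Dynkin edges (a single edge where a_ij = a_ji = -1; a double or triple edge where a_ij * a_ji = 2 or 3), the diagram is a chain of 8 nodes with single edges (A_8). One simple-root ordering that puts it in standard form is (alpha_5, alpha_4, alpha_6, alpha_8, alpha_2, alpha_7, alpha_1, alpha_3). So the algebra is type A_8, i.e. sl(9).

type A_8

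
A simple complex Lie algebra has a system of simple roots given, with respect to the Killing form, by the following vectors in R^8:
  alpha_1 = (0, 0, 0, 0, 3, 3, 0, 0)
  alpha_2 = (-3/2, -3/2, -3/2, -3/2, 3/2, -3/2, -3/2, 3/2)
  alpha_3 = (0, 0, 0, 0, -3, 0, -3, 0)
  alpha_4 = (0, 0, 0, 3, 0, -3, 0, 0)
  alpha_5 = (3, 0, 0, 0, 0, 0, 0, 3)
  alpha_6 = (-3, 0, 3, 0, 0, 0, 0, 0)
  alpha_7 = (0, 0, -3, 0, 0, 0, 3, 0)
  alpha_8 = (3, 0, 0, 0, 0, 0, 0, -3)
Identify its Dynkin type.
E8

Compute the Cartan integers a_ij = 2(alpha_i, alpha_j)/(alpha_j, alpha_j); the resulting 8x8 Cartan matrix is
[[2, 0, -1, -1, 0, 0, 0, 0], [0, 2, 0, 0, 0, 0, 0, -1], [-1, 0, 2, 0, 0, 0, -1, 0], [-1, 0, 0, 2, 0, 0, 0, 0], [0, 0, 0, 0, 2, -1, 0, 0], [0, 0, 0, 0, -1, 2, -1, -1], [0, 0, -1, 0, 0, -1, 2, 0], [0, -1, 0, 0, 0, -1, 0, 2]].
All simple roots have the same length, so the diagram is simply laced. The associated Dynkin diagram is a chain of 7 nodes with one extra node attached to the third node from one end (E_8), so the type is E_8.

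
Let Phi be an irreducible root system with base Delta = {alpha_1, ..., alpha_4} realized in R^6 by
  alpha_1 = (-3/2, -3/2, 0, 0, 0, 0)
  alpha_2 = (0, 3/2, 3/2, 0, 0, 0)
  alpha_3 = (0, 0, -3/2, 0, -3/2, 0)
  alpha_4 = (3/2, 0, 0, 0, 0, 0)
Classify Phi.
B_4 (so(9))

Compute the Cartan integers a_ij = 2(alpha_i, alpha_j)/(alpha_j, alpha_j); the resulting 4x4 Cartan matrix is
[[2, -1, 0, -2], [-1, 2, -1, 0], [0, -1, 2, 0], [-1, 0, 0, 2]].
The roots have two lengths (squared-length ratio 2:1); the short ones are alpha_{4}. The associated Dynkin diagram is a chain of 4 nodes with a double edge at one end; the terminal node there is the unique short simple root (B_4), so the type is B_4 (the algebra so(9)).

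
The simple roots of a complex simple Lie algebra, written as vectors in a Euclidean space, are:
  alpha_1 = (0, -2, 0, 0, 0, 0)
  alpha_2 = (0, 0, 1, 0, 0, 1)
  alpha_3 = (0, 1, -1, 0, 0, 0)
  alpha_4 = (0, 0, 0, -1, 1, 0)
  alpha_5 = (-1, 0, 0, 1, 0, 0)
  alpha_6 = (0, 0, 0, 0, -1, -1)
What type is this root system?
C_6

Compute the Cartan integers a_ij = 2(alpha_i, alpha_j)/(alpha_j, alpha_j); the resulting 6x6 Cartan matrix is
[[2, 0, -2, 0, 0, 0], [0, 2, -1, 0, 0, -1], [-1, -1, 2, 0, 0, 0], [0, 0, 0, 2, -1, -1], [0, 0, 0, -1, 2, 0], [0, -1, 0, -1, 0, 2]].
The roots have two lengths (squared-length ratio 2:1); the short ones are alpha_{2,3,4,5,6}. The associated Dynkin diagram is a chain of 6 nodes with a double edge at one end; the terminal node there is the unique long simple root (C_6), so the type is C_6 (the algebra sp(12)).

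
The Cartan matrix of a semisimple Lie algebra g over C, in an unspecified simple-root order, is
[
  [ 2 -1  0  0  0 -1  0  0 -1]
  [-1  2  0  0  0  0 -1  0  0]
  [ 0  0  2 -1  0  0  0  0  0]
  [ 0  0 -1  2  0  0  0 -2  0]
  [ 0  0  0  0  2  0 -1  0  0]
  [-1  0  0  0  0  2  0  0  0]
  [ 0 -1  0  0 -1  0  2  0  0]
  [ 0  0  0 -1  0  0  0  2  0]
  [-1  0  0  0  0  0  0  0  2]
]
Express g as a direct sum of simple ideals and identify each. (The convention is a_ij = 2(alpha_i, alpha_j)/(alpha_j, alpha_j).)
type B_3 ⊕ type D_6

The diagram associated to this matrix has two connected components: the simple roots {alpha_3, alpha_4, alpha_8} form a chain of 3 nodes with a double edge at one end; the terminal node there is the unique short simple root (B_3), and {alpha_1, alpha_2, alpha_5, alpha_6, alpha_7, alpha_9} form a chain of 4 nodes with a fork of two nodes at one end (D_6). A semisimple Lie algebra decomposes uniquely as the direct sum of simple ideals, one per connected component of its Dynkin diagram, so g ≅ B_3 ⊕ D_6 (dimension 21 + 66 = 87).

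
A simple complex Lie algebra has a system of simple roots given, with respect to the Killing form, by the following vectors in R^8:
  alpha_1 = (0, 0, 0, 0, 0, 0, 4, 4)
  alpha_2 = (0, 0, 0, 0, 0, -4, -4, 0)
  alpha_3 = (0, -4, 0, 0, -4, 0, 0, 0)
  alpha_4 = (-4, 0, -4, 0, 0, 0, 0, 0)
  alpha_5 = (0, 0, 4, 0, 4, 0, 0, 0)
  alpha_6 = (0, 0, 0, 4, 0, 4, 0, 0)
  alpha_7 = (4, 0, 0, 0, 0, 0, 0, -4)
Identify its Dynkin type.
A_7 (sl(8))

Compute the Cartan integers a_ij = 2(alpha_i, alpha_j)/(alpha_j, alpha_j); the resulting 7x7 Cartan matrix is
[[2, -1, 0, 0, 0, 0, -1], [-1, 2, 0, 0, 0, -1, 0], [0, 0, 2, 0, -1, 0, 0], [0, 0, 0, 2, -1, 0, -1], [0, 0, -1, -1, 2, 0, 0], [0, -1, 0, 0, 0, 2, 0], [-1, 0, 0, -1, 0, 0, 2]].
All simple roots have the same length, so the diagram is simply laced. The associated Dynkin diagram is a chain of 7 nodes with single edges (A_7), so the type is A_7 (the algebra sl(8)).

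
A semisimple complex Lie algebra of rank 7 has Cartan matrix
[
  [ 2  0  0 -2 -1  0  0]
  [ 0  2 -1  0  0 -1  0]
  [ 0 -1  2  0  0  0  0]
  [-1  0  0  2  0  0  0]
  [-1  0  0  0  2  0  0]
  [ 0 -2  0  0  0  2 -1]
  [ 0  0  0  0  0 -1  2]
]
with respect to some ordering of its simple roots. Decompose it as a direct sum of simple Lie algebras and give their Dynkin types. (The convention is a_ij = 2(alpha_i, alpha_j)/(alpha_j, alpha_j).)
The diagram associated to this matrix has two connected components: the simple roots {alpha_1, alpha_4, alpha_5} form a chain of 3 nodes with a double edge at one end; the terminal node there is the unique short simple root (B_3), and {alpha_2, alpha_3, alpha_6, alpha_7} form a chain of 4 nodes with a double edge between the middle two (F_4). A semisimple Lie algebra decomposes uniquely as the direct sum of simple ideals, one per connected component of its Dynkin diagram, so g ≅ B_3 ⊕ F_4 (dimension 21 + 52 = 73).

B3 + F4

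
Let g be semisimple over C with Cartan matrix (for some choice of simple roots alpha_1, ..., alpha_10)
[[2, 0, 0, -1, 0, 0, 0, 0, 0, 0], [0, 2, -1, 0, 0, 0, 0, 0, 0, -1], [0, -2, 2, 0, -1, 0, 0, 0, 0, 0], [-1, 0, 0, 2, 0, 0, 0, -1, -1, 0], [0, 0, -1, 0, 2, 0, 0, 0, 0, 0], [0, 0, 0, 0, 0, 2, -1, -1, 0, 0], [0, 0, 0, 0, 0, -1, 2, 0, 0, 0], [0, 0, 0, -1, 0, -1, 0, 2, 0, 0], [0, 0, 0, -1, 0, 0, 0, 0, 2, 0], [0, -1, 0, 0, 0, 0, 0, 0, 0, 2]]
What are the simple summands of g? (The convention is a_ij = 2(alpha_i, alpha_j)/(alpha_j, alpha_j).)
The diagram associated to this matrix has two connected components: the simple roots {alpha_1, alpha_4, alpha_6, alpha_7, alpha_8, alpha_9} form a chain of 4 nodes with a fork of two nodes at one end (D_6), and {alpha_2, alpha_3, alpha_5, alpha_10} form a chain of 4 nodes with a double edge between the middle two (F_4). A semisimple Lie algebra decomposes uniquely as the direct sum of simple ideals, one per connected component of its Dynkin diagram, so g ≅ D_6 ⊕ F_4 (dimension 66 + 52 = 118).

D_6 (so(12)) ⊕ F_4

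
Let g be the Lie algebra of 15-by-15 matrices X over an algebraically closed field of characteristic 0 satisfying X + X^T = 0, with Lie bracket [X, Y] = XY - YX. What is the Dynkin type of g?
This is so(15) with 15 odd, which has dimension 15(15-1)/2 = 105 and rank (15-1)/2 = 7. In the classification of classical Lie algebras, the orthogonal algebra so(2n+1) in an odd number of variables has type B_n; here n = 7, so the Dynkin diagram is a chain of 7 nodes with a double edge at one end; the terminal node there is the unique short simple root (B_7). Hence the type is B_7.

type B_7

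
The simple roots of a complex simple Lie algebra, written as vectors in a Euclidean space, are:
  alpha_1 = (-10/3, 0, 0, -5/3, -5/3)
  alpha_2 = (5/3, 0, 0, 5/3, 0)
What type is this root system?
Compute the Cartan integers a_ij = 2(alpha_i, alpha_j)/(alpha_j, alpha_j); the resulting 2x2 Cartan matrix is
[[2, -3], [-1, 2]].
The roots have two lengths (squared-length ratio 3:1); the short ones are alpha_{2}. The associated Dynkin diagram is two nodes joined by a triple edge (G_2), so the type is G_2.

G_2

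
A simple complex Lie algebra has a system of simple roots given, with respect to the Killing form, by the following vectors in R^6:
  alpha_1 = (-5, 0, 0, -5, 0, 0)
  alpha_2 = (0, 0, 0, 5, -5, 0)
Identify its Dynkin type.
A2

Compute the Cartan integers a_ij = 2(alpha_i, alpha_j)/(alpha_j, alpha_j); the resulting 2x2 Cartan matrix is
[[2, -1], [-1, 2]].
All simple roots have the same length, so the diagram is simply laced. The associated Dynkin diagram is a chain of 2 nodes with single edges (A_2), so the type is A_2 (the algebra sl(3)).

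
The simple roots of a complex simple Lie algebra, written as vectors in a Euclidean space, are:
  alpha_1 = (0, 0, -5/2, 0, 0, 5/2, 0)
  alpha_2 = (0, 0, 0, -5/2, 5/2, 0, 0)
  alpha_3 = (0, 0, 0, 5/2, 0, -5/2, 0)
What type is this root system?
Compute the Cartan integers a_ij = 2(alpha_i, alpha_j)/(alpha_j, alpha_j); the resulting 3x3 Cartan matrix is
[[2, 0, -1], [0, 2, -1], [-1, -1, 2]].
All simple roots have the same length, so the diagram is simply laced. The associated Dynkin diagram is a chain of 3 nodes with single edges (A_3), so the type is A_3 (the algebra sl(4)).

A_3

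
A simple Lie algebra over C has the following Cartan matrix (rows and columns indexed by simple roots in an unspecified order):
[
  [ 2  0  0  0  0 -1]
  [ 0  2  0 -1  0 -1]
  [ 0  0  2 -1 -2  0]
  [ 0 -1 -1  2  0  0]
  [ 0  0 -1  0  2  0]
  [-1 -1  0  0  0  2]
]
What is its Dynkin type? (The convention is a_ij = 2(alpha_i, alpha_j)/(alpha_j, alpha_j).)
The matrix has rank 6 with 2's on the diagonal. Reading the off-diagonal entries as Dynkin edges (a single edge where a_ij = a_ji = -1; a double or triple edge where a_ij * a_ji = 2 or 3), the diagram is a chain of 6 nodes with a double edge at one end; the terminal node there is the unique short simple root (B_6). One simple-root ordering that puts it in standard form is (alpha_1, alpha_6, alpha_2, alpha_4, alpha_3, alpha_5). So the algebra is type B_6, i.e. so(13).

B_6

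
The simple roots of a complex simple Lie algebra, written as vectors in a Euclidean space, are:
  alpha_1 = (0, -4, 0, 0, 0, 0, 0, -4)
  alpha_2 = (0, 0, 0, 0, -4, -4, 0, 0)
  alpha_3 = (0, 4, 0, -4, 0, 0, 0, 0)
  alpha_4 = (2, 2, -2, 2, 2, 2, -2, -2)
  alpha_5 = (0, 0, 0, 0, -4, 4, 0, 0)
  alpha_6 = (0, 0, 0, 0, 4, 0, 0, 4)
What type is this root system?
Compute the Cartan integers a_ij = 2(alpha_i, alpha_j)/(alpha_j, alpha_j); the resulting 6x6 Cartan matrix is
[[2, 0, -1, 0, 0, -1], [0, 2, 0, -1, 0, -1], [-1, 0, 2, 0, 0, 0], [0, -1, 0, 2, 0, 0], [0, 0, 0, 0, 2, -1], [-1, -1, 0, 0, -1, 2]].
All simple roots have the same length, so the diagram is simply laced. The associated Dynkin diagram is a chain of 5 nodes with one extra node attached to the third node from one end (E_6), so the type is E_6.

type E_6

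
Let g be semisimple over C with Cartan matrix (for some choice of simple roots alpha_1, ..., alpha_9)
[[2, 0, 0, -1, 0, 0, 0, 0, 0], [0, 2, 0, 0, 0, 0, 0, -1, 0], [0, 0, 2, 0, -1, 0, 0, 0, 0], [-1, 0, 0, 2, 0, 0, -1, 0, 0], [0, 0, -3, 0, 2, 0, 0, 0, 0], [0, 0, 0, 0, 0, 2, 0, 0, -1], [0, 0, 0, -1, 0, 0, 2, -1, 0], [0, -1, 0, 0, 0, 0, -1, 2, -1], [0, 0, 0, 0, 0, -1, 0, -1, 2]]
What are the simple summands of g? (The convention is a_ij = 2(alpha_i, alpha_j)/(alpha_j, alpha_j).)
E_7 + G_2

The diagram associated to this matrix has two connected components: the simple roots {alpha_1, alpha_2, alpha_4, alpha_6, alpha_7, alpha_8, alpha_9} form a chain of 6 nodes with one extra node attached to the third node from one end (E_7), and {alpha_3, alpha_5} form two nodes joined by a triple edge (G_2). A semisimple Lie algebra decomposes uniquely as the direct sum of simple ideals, one per connected component of its Dynkin diagram, so g ≅ E_7 ⊕ G_2 (dimension 133 + 14 = 147).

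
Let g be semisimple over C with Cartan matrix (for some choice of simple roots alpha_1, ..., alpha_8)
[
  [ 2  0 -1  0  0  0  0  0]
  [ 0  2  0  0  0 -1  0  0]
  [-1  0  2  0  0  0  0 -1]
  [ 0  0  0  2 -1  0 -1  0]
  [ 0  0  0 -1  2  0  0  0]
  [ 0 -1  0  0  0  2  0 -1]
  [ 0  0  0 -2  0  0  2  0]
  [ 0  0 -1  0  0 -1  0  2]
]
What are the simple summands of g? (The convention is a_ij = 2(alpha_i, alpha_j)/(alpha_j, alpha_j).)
A5 + C3

The diagram associated to this matrix has two connected components: the simple roots {alpha_1, alpha_2, alpha_3, alpha_6, alpha_8} form a chain of 5 nodes with single edges (A_5), and {alpha_4, alpha_5, alpha_7} form a chain of 3 nodes with a double edge at one end; the terminal node there is the unique long simple root (C_3). A semisimple Lie algebra decomposes uniquely as the direct sum of simple ideals, one per connected component of its Dynkin diagram, so g ≅ A_5 ⊕ C_3 (dimension 35 + 21 = 56).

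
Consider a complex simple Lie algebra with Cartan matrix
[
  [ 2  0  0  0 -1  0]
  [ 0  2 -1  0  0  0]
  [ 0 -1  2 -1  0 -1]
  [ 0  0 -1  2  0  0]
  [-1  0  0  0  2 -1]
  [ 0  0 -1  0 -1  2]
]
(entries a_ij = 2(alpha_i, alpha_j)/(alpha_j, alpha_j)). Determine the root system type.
D_6 (so(12))

The matrix has rank 6 with 2's on the diagonal. Reading the off-diagonal entries as Dynkin edges (a single edge where a_ij = a_ji = -1; a double or triple edge where a_ij * a_ji = 2 or 3), the diagram is a chain of 4 nodes with a fork of two nodes at one end (D_6). One simple-root ordering that puts it in standard form is (alpha_1, alpha_5, alpha_6, alpha_3, alpha_4, alpha_2). So the algebra is type D_6, i.e. so(12).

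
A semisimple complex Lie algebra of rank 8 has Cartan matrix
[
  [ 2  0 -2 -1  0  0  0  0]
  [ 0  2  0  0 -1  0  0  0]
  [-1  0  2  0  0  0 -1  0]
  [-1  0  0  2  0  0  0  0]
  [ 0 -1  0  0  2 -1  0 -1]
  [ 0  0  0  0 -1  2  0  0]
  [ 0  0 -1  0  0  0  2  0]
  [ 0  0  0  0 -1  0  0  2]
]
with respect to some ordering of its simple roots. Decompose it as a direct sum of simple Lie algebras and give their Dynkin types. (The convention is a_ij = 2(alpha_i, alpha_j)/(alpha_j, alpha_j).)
D_4 + F_4

The diagram associated to this matrix has two connected components: the simple roots {alpha_2, alpha_5, alpha_6, alpha_8} form a chain of 2 nodes with a fork of two nodes at one end (D_4), and {alpha_1, alpha_3, alpha_4, alpha_7} form a chain of 4 nodes with a double edge between the middle two (F_4). A semisimple Lie algebra decomposes uniquely as the direct sum of simple ideals, one per connected component of its Dynkin diagram, so g ≅ D_4 ⊕ F_4 (dimension 28 + 52 = 80).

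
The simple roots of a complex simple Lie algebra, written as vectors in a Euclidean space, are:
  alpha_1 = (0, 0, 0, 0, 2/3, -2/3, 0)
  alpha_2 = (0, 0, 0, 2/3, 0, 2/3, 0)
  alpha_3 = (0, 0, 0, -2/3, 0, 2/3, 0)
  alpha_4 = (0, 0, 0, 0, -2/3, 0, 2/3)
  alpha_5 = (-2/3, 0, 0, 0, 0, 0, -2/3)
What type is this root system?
Compute the Cartan integers a_ij = 2(alpha_i, alpha_j)/(alpha_j, alpha_j); the resulting 5x5 Cartan matrix is
[[2, -1, -1, -1, 0], [-1, 2, 0, 0, 0], [-1, 0, 2, 0, 0], [-1, 0, 0, 2, -1], [0, 0, 0, -1, 2]].
All simple roots have the same length, so the diagram is simply laced. The associated Dynkin diagram is a chain of 3 nodes with a fork of two nodes at one end (D_5), so the type is D_5 (the algebra so(10)).

D_5 (so(10))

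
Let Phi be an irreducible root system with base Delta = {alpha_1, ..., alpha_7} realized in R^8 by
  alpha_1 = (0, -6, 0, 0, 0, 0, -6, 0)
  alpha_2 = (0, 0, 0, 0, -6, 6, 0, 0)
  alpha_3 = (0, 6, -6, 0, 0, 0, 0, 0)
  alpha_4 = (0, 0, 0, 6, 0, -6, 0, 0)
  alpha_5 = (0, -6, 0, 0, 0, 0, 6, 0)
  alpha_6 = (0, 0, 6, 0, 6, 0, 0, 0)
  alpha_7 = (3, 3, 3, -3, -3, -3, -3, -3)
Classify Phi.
Compute the Cartan integers a_ij = 2(alpha_i, alpha_j)/(alpha_j, alpha_j); the resulting 7x7 Cartan matrix is
[[2, 0, -1, 0, 0, 0, 0], [0, 2, 0, -1, 0, -1, 0], [-1, 0, 2, 0, -1, -1, 0], [0, -1, 0, 2, 0, 0, 0], [0, 0, -1, 0, 2, 0, -1], [0, -1, -1, 0, 0, 2, 0], [0, 0, 0, 0, -1, 0, 2]].
All simple roots have the same length, so the diagram is simply laced. The associated Dynkin diagram is a chain of 6 nodes with one extra node attached to the third node from one end (E_7), so the type is E_7.

E_7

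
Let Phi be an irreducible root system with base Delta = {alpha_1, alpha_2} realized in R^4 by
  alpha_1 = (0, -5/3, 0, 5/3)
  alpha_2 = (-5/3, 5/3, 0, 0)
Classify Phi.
A_2

Compute the Cartan integers a_ij = 2(alpha_i, alpha_j)/(alpha_j, alpha_j); the resulting 2x2 Cartan matrix is
[[2, -1], [-1, 2]].
All simple roots have the same length, so the diagram is simply laced. The associated Dynkin diagram is a chain of 2 nodes with single edges (A_2), so the type is A_2 (the algebra sl(3)).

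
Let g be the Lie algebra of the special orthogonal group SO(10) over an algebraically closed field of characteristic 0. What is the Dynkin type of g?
type D_5

This is so(10) with 10 even, which has dimension 10(10-1)/2 = 45 and rank 10/2 = 5. In the classification of classical Lie algebras, the orthogonal algebra so(2n) in an even number of variables has type D_n; here n = 5, so the Dynkin diagram is a chain of 3 nodes with a fork of two nodes at one end (D_5). Hence the type is D_5.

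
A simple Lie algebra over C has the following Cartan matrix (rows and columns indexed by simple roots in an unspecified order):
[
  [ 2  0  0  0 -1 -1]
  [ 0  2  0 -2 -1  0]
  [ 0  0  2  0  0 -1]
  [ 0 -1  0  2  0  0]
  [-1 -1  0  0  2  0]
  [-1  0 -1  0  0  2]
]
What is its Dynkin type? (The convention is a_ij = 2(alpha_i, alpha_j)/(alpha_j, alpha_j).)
type B_6

The matrix has rank 6 with 2's on the diagonal. Reading the off-diagonal entries as Dynkin edges (a single edge where a_ij = a_ji = -1; a double or triple edge where a_ij * a_ji = 2 or 3), the diagram is a chain of 6 nodes with a double edge at one end; the terminal node there is the unique short simple root (B_6). One simple-root ordering that puts it in standard form is (alpha_3, alpha_6, alpha_1, alpha_5, alpha_2, alpha_4). So the algebra is type B_6, i.e. so(13).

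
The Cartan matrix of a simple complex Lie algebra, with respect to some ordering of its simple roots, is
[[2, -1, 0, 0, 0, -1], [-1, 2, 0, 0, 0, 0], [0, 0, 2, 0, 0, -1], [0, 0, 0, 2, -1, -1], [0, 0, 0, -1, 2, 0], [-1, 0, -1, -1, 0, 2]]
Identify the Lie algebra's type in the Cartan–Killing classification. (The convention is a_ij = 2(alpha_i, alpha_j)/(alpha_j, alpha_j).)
type E_6

The matrix has rank 6 with 2's on the diagonal. Reading the off-diagonal entries as Dynkin edges (a single edge where a_ij = a_ji = -1; a double or triple edge where a_ij * a_ji = 2 or 3), the diagram is a chain of 5 nodes with one extra node attached to the third node from one end (E_6). One simple-root ordering that puts it in standard form is (alpha_2, alpha_3, alpha_1, alpha_6, alpha_4, alpha_5). So the algebra is type E_6.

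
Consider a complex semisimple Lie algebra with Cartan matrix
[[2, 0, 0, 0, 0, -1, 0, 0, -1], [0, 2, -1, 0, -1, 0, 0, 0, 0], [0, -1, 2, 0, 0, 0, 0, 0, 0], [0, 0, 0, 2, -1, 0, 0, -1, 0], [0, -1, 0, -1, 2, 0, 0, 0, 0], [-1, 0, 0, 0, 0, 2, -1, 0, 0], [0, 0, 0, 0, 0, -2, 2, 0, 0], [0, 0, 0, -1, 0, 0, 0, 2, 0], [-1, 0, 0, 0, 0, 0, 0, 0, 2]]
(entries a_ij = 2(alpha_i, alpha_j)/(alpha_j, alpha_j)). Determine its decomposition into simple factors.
A_5 ⊕ C_4

The diagram associated to this matrix has two connected components: the simple roots {alpha_2, alpha_3, alpha_4, alpha_5, alpha_8} form a chain of 5 nodes with single edges (A_5), and {alpha_1, alpha_6, alpha_7, alpha_9} form a chain of 4 nodes with a double edge at one end; the terminal node there is the unique long simple root (C_4). A semisimple Lie algebra decomposes uniquely as the direct sum of simple ideals, one per connected component of its Dynkin diagram, so g ≅ A_5 ⊕ C_4 (dimension 35 + 36 = 71).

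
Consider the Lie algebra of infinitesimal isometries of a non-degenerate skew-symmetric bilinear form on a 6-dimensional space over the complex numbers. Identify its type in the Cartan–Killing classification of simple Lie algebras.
This is sp(6), which has dimension 6(6+1)/2 = 21 and rank 6/2 = 3. In the classification of classical Lie algebras, the symplectic algebra sp(2n) has type C_n; here n = 3, so the Dynkin diagram is a chain of 3 nodes with a double edge at one end; the terminal node there is the unique long simple root (C_3). Hence the type is C_3.

C_3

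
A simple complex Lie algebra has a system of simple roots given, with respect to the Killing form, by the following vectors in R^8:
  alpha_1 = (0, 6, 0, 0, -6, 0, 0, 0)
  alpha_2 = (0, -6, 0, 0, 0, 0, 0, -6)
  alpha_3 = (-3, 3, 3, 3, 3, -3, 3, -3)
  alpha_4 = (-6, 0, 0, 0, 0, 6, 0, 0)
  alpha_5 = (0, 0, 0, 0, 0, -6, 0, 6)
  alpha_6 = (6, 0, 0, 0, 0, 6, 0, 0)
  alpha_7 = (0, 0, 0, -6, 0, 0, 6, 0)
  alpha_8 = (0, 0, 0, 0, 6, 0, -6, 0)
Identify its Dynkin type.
E_8

Compute the Cartan integers a_ij = 2(alpha_i, alpha_j)/(alpha_j, alpha_j); the resulting 8x8 Cartan matrix is
[[2, -1, 0, 0, 0, 0, 0, -1], [-1, 2, 0, 0, -1, 0, 0, 0], [0, 0, 2, 0, 0, -1, 0, 0], [0, 0, 0, 2, -1, 0, 0, 0], [0, -1, 0, -1, 2, -1, 0, 0], [0, 0, -1, 0, -1, 2, 0, 0], [0, 0, 0, 0, 0, 0, 2, -1], [-1, 0, 0, 0, 0, 0, -1, 2]].
All simple roots have the same length, so the diagram is simply laced. The associated Dynkin diagram is a chain of 7 nodes with one extra node attached to the third node from one end (E_8), so the type is E_8.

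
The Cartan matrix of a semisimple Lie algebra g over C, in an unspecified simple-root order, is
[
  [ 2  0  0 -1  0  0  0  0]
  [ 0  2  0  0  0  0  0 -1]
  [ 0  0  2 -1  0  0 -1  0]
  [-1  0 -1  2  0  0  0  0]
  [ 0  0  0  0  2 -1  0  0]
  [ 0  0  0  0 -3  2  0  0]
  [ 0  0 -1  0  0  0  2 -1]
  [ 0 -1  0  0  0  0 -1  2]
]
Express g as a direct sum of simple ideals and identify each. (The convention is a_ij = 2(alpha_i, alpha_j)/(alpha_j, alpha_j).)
A_6 + G_2

The diagram associated to this matrix has two connected components: the simple roots {alpha_1, alpha_2, alpha_3, alpha_4, alpha_7, alpha_8} form a chain of 6 nodes with single edges (A_6), and {alpha_5, alpha_6} form two nodes joined by a triple edge (G_2). A semisimple Lie algebra decomposes uniquely as the direct sum of simple ideals, one per connected component of its Dynkin diagram, so g ≅ A_6 ⊕ G_2 (dimension 48 + 14 = 62).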